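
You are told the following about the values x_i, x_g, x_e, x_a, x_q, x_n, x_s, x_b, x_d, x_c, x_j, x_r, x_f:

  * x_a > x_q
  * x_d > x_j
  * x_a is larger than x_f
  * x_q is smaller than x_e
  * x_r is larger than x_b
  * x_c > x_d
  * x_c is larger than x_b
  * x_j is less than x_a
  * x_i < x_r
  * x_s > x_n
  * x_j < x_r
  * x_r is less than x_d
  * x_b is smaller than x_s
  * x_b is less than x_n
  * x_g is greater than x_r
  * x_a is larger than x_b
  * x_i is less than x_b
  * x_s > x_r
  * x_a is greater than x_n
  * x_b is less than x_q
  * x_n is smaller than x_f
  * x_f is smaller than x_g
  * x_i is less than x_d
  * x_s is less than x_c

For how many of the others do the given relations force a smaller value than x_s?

5

Directly below x_s: x_b, x_r, x_n.
One step further: x_j, x_i (5 so far).
No other element is forced below x_s by the given relations, so the count is 5.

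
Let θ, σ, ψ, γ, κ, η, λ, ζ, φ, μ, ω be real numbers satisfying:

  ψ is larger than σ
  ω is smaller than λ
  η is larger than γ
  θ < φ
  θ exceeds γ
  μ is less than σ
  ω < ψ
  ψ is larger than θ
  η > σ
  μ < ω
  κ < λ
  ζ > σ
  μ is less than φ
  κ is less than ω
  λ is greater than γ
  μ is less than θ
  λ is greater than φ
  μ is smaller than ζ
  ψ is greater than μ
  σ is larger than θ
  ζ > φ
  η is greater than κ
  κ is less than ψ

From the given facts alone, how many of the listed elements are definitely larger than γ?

From γ the given relations immediately reach θ, η, λ.
From those, σ, ψ, φ — 6 in total.
From those, ζ — 7 in total.
No other element is forced above γ by the given relations, so the count is 7.

7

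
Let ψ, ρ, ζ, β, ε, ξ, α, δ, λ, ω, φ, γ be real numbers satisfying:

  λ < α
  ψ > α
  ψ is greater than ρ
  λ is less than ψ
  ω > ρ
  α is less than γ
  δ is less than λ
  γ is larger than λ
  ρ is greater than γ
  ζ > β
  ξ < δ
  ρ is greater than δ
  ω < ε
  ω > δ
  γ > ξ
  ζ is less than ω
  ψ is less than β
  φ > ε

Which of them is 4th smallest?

α

Piecing the relations together gives one ordering: ξ < δ < λ < α < γ < ρ < ψ < β < ζ < ω < ε < φ.
Counting 4 from the smallest end gives α.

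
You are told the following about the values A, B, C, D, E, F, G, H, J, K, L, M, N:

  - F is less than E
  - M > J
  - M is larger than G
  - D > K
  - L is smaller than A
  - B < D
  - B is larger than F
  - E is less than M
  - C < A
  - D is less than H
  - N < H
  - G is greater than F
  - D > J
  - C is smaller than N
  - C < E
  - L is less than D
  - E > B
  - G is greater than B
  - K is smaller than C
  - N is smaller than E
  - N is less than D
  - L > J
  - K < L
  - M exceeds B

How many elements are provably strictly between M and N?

The relations place N below M. An element lies strictly between them when it is forced above N and also forced below M.
Above N: {E, D, H}. Below M: {J, K, F, B, C, G, E}.
Intersection: {E} — 1.

1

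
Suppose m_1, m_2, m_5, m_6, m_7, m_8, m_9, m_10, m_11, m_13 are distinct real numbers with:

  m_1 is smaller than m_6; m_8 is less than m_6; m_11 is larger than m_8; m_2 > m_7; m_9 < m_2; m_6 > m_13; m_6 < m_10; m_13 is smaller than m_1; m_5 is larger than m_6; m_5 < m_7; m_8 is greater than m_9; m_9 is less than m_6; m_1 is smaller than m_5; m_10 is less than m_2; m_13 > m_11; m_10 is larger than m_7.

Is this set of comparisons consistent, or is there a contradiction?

consistent

Every relation is compatible with m_9 < m_8 < m_11 < m_13 < m_1 < m_6 < m_5 < m_7 < m_10 < m_2; the set is consistent.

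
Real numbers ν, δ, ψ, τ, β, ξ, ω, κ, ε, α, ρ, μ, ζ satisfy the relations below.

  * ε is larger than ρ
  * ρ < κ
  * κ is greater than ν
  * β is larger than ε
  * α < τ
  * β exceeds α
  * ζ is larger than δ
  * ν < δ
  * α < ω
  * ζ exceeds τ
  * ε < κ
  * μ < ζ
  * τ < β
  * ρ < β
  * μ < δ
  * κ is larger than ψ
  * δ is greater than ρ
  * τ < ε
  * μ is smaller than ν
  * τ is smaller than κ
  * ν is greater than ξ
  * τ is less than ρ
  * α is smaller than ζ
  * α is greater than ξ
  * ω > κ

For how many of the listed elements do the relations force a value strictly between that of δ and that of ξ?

4

The relations place ξ below δ. An element lies strictly between them when it is forced above ξ and also forced below δ.
Above ξ: {α, τ, ρ, ε, ν, ζ, β, κ, ω}. Below δ: {μ, α, τ, ρ, ν}.
Intersection: {α, τ, ρ, ν} — 4.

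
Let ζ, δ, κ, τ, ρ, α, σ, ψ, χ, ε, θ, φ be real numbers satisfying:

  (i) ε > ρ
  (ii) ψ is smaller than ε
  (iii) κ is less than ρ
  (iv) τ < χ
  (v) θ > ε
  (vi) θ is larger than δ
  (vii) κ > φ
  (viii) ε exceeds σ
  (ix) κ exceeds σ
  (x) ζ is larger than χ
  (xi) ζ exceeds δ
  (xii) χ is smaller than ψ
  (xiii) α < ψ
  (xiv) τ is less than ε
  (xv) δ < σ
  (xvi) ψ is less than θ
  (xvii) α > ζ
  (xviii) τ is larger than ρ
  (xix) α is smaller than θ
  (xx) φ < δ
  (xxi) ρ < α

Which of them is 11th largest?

δ

Piecing the relations together gives one ordering: φ < δ < σ < κ < ρ < τ < χ < ζ < α < ψ < ε < θ.
The 11th largest is δ.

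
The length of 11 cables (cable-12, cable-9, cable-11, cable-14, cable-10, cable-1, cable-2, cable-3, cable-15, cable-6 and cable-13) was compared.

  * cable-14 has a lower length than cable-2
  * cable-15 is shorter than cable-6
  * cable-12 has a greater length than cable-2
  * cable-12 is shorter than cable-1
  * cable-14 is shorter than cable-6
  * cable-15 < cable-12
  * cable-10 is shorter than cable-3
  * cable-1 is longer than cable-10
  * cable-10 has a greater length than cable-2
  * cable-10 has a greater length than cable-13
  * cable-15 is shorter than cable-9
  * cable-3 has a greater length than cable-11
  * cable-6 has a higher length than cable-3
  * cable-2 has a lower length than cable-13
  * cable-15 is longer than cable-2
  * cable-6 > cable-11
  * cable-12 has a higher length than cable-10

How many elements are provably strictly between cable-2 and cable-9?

The relations place cable-2 below cable-9. An element lies strictly between them when it is forced above cable-2 and also forced below cable-9.
Above cable-2: {cable-13, cable-15, cable-10, cable-3, cable-6, cable-12, cable-1}. Below cable-9: {cable-14, cable-15}.
Intersection: {cable-15} — 1.

1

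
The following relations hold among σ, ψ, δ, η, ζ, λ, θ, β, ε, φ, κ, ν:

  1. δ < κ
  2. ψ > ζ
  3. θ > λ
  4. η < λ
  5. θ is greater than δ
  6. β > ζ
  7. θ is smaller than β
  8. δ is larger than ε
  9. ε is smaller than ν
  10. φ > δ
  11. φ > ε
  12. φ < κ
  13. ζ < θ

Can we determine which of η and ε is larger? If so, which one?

undetermined

Following every chain through ε: above ε we get ν, δ, θ, φ, β, κ.
η is not reached, and no chain runs the other way from η to ε.
So the given relations leave the order of ε and η undetermined.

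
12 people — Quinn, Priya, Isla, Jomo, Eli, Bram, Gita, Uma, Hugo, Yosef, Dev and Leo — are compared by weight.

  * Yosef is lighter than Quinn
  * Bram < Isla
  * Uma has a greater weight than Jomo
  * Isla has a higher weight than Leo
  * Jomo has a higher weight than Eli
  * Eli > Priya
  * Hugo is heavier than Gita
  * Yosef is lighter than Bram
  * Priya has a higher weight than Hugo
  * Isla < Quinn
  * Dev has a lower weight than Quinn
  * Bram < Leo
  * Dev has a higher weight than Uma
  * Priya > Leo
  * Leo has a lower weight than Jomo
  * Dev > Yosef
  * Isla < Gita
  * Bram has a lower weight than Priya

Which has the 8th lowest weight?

Eli

Chaining the given pairs: Yosef < Bram < Leo < Isla < Gita < Hugo < Priya < Eli < Jomo < Uma < Dev < Quinn.
The 8th smallest is Eli.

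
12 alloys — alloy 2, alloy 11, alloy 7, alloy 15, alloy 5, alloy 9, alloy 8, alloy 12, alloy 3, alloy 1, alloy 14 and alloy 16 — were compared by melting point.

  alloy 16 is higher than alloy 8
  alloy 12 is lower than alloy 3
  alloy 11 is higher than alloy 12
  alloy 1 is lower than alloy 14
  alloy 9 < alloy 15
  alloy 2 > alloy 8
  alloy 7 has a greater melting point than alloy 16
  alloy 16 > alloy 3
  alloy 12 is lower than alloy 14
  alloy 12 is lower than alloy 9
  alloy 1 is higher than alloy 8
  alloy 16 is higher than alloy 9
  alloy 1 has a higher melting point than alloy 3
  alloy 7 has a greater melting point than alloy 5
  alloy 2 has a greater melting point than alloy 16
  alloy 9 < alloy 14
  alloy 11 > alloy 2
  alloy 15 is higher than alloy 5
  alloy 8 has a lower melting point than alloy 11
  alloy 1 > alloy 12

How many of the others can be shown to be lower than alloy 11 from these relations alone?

Directly below alloy 11: alloy 12, alloy 8, alloy 2.
One step further: alloy 16 (4 so far).
One step further: alloy 9, alloy 3 (6 so far).
Nothing else is reachable below alloy 11; 6 in all.

6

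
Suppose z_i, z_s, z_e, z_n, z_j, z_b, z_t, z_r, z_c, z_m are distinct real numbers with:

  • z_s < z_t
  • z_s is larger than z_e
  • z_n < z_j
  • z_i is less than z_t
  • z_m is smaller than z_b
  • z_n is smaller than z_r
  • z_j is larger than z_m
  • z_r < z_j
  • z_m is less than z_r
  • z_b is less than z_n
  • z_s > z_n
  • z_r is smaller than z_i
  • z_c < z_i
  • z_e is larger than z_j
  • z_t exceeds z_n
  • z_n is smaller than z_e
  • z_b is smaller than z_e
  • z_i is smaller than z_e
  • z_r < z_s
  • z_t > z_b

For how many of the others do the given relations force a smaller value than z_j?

4

The elements the relations force below z_j are z_m, z_b, z_n, z_r — no chain reaches any other.
That is 4.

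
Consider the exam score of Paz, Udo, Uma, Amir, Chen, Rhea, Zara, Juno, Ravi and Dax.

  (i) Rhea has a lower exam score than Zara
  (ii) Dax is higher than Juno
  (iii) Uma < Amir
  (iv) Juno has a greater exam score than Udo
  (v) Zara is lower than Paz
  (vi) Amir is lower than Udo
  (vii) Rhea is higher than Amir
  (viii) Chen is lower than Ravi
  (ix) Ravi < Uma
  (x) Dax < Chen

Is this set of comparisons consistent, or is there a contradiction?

inconsistent

We have Amir < Udo stated directly, yet also Udo < Juno < Dax < Chen < Ravi < Uma < Amir by chaining the others — so Udo < Amir. Contradiction.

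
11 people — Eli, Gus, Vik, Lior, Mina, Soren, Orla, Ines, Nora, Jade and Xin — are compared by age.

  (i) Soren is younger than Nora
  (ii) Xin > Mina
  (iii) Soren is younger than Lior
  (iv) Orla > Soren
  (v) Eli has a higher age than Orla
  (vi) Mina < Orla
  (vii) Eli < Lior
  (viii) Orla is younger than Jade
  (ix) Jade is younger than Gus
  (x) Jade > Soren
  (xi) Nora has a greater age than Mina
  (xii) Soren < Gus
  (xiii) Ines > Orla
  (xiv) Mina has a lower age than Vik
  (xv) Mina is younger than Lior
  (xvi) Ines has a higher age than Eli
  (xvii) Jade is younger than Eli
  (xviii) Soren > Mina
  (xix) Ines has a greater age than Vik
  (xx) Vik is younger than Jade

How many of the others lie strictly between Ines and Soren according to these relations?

The relations place Soren below Ines. An element lies strictly between them when it is forced above Soren and also forced below Ines.
Above Soren: {Orla, Jade, Gus, Eli, Nora, Lior}. Below Ines: {Mina, Vik, Orla, Jade, Eli}.
Intersection: {Orla, Jade, Eli} — 3.

3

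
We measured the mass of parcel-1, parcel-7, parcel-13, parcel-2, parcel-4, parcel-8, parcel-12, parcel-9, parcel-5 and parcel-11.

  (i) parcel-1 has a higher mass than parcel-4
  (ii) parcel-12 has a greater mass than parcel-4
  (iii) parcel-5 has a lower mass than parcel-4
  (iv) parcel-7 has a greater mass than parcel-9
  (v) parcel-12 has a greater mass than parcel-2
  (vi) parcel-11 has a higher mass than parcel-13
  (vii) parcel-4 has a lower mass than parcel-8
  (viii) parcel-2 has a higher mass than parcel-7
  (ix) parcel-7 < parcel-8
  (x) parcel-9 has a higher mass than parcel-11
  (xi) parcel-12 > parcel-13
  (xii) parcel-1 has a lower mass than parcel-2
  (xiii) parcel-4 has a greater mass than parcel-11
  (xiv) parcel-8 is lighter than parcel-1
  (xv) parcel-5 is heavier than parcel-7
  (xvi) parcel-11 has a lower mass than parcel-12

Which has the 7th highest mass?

The consecutive relations fix a unique order: parcel-13 < parcel-11 < parcel-9 < parcel-7 < parcel-5 < parcel-4 < parcel-8 < parcel-1 < parcel-2 < parcel-12.
The 7th largest is parcel-7.

parcel-7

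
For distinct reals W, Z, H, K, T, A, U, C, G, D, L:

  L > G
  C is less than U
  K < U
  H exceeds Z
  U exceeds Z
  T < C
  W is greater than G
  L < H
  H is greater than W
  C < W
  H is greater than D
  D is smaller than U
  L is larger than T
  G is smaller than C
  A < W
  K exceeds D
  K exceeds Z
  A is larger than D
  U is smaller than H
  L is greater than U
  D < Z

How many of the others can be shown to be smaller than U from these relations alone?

6

From U the given relations immediately reach D, Z, K, C.
From those, T, G — 6 in total.
No other element is forced below U by the given relations, so the count is 6.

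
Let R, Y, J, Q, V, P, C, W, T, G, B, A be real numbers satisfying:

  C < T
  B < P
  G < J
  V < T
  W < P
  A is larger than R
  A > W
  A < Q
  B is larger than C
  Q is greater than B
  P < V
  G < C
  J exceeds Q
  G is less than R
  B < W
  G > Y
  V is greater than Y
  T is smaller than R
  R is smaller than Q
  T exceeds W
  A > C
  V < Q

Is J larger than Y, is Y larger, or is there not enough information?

Link the given pairs in sequence: Y < G; G < C; C < B; B < W; W < P; P < V; V < T; T < R; R < A; A < Q; Q < J.
Chaining these gives Y < G < C < B < W < P < V < T < R < A < Q < J.
So J is larger.

J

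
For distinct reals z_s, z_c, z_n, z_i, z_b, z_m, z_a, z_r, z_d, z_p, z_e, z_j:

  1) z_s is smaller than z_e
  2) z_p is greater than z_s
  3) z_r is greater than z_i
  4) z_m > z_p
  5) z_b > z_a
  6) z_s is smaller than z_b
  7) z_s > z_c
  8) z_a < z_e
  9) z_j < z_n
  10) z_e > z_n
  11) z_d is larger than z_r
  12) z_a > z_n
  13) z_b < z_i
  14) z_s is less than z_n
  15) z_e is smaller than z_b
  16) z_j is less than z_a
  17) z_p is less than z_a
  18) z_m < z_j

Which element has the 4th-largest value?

Piecing the relations together gives one ordering: z_c < z_s < z_p < z_m < z_j < z_n < z_a < z_e < z_b < z_i < z_r < z_d.
The 4th largest is z_b.

z_b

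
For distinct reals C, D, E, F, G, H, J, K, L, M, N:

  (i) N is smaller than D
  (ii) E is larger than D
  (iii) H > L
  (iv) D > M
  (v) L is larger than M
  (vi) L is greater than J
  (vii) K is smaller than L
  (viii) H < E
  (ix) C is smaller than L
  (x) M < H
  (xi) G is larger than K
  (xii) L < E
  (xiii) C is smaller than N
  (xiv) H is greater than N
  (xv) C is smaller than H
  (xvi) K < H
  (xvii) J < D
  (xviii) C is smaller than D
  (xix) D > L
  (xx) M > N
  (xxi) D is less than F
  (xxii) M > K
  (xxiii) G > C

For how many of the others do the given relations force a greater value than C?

From C the given relations immediately reach G, N, L, H, D.
From those, M, E, F — 8 in total.
No other element is forced above C by the given relations, so the count is 8.

8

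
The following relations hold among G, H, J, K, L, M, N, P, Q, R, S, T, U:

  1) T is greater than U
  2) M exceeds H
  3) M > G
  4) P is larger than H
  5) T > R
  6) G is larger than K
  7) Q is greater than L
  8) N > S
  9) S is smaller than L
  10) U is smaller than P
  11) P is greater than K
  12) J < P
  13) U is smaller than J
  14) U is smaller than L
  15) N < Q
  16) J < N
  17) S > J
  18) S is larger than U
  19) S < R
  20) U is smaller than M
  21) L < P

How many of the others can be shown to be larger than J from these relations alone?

7

Directly above J: S, N, P.
One step further: R, L, Q (6 so far).
One step further: T (7 so far).
No other element is forced above J by the given relations, so the count is 7.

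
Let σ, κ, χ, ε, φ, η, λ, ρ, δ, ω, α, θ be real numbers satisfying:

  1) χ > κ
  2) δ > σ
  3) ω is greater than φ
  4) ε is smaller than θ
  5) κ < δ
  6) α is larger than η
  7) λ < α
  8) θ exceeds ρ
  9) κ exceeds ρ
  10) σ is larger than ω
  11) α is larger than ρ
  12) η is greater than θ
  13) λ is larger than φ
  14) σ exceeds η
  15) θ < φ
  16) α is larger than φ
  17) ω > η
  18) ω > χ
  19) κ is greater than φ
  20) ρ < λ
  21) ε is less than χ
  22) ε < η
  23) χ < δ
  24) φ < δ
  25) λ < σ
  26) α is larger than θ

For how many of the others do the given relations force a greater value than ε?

Directly above ε: θ, χ, η.
One step further: φ, ω, α, σ, δ (8 so far).
One step further: κ, λ (10 so far).
Nothing else is reachable above ε; 10 in all.

10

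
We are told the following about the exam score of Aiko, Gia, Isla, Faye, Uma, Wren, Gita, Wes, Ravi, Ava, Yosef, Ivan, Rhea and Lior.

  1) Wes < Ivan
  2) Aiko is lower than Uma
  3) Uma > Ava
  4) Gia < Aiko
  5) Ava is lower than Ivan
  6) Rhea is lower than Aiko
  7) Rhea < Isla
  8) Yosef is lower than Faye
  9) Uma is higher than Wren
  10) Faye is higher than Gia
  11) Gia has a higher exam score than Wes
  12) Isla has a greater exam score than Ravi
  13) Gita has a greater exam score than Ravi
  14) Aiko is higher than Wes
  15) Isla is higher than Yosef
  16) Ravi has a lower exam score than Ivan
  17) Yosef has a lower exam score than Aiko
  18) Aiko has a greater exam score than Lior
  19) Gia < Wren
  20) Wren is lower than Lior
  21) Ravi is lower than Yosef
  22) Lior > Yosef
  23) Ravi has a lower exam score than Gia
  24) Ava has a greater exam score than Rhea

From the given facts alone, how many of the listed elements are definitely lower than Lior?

5

Directly below Lior: Yosef, Wren.
One step further: Ravi, Gia (4 so far).
One step further: Wes (5 so far).
Nothing else is reachable below Lior; 5 in all.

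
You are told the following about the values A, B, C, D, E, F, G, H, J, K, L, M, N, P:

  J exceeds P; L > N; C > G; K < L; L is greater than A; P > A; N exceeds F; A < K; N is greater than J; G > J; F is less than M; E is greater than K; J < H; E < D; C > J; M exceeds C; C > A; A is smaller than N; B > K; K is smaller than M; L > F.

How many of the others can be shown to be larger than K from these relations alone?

5

The elements the relations force above K are E, B, L, D, M — no chain reaches any other.
That is 5.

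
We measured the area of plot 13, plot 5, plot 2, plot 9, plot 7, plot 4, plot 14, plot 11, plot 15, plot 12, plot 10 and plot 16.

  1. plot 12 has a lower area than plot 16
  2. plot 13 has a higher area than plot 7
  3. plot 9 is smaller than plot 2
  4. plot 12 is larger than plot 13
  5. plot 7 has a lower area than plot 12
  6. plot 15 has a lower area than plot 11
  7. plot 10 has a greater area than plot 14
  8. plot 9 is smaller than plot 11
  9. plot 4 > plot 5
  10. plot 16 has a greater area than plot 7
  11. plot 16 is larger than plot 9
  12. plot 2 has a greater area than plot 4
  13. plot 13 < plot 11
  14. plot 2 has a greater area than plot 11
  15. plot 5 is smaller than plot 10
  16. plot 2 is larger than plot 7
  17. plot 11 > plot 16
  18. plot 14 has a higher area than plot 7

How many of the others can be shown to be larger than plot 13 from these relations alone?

Directly above plot 13: plot 12, plot 11.
One step further: plot 16, plot 2 (4 so far).
Nothing else is reachable above plot 13; 4 in all.

4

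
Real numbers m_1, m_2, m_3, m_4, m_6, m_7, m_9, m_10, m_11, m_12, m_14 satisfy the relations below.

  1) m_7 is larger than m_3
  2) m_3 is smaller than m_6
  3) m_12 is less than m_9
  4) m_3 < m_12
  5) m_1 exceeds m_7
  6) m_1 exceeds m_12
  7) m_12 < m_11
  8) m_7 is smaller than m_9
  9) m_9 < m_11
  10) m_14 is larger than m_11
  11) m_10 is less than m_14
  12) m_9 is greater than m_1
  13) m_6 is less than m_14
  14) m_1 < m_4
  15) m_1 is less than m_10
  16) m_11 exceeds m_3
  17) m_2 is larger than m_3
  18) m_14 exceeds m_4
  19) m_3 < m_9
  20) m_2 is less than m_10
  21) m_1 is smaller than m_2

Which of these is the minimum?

Chaining upward from m_3: directly above it, m_12, m_7, m_9, m_11, m_2, m_6; then m_1, m_10, m_14; then m_4.
That covers every other element, and nothing is given below m_3, so m_3 is the minimum.

m_3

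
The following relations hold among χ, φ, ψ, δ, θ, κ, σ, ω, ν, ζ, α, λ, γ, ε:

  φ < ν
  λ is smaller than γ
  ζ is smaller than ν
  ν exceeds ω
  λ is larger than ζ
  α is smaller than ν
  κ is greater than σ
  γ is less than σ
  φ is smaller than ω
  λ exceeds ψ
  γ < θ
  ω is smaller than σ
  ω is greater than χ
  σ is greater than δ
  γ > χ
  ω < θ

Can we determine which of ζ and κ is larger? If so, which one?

κ

ζ < λ and λ < γ give ζ < γ.
With γ < σ: ζ < λ < γ < σ.
Then σ < κ extends the chain to κ.
So κ is larger.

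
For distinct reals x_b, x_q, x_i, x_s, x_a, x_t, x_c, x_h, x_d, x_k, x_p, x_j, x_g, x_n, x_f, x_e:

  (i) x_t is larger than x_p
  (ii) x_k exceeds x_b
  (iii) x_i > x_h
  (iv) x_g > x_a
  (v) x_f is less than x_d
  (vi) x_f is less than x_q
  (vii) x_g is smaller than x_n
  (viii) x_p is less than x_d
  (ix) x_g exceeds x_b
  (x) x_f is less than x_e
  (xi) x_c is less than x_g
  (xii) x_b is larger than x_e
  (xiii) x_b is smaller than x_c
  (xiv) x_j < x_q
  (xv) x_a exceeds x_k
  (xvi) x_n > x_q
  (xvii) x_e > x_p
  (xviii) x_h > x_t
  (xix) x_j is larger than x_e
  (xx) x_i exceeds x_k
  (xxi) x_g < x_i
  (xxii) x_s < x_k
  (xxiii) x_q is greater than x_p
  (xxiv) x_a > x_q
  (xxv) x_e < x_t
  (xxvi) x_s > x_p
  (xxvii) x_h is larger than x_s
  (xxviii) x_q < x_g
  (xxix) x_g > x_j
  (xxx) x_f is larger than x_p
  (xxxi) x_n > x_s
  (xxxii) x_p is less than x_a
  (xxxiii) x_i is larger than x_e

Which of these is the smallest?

x_f is not least since x_p < x_f; x_e is not least since x_p < x_e; x_s is not least since x_p < x_s; x_j is not least since x_e < x_j; x_b is not least since x_e < x_b; x_q is not least since x_j < x_q; x_k is not least since x_s < x_k; x_a is not least since x_p < x_a; x_t is not least since x_p < x_t; x_h is not least since x_s < x_h; x_c is not least since x_b < x_c; x_d is not least since x_f < x_d; x_g is not least since x_b < x_g; x_n is not least since x_g < x_n; x_i is not least since x_h < x_i.
Only x_p has nothing below it, so x_p is the smallest.

x_p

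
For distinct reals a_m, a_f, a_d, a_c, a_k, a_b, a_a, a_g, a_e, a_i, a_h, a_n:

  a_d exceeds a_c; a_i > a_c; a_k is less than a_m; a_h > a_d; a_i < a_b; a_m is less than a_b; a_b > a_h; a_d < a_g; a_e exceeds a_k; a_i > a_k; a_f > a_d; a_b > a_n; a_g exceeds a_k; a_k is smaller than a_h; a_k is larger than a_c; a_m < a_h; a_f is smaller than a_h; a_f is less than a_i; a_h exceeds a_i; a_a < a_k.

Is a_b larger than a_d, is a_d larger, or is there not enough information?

Link the given pairs in sequence: a_d < a_f; a_f < a_i; a_i < a_h; a_h < a_b.
Chaining these gives a_d < a_f < a_i < a_h < a_b.
So a_b is larger.

a_b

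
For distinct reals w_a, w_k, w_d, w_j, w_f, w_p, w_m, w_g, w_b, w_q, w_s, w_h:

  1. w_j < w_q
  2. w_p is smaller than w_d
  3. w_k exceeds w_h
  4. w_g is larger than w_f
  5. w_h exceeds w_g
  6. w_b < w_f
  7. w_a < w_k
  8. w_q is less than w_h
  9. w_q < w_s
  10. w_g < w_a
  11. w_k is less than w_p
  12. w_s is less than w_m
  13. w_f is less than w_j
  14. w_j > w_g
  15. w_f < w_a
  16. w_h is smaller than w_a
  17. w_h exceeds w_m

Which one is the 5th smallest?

Chaining the given pairs: w_b < w_f < w_g < w_j < w_q < w_s < w_m < w_h < w_a < w_k < w_p < w_d.
Counting 5 from the smallest end gives w_q.

w_q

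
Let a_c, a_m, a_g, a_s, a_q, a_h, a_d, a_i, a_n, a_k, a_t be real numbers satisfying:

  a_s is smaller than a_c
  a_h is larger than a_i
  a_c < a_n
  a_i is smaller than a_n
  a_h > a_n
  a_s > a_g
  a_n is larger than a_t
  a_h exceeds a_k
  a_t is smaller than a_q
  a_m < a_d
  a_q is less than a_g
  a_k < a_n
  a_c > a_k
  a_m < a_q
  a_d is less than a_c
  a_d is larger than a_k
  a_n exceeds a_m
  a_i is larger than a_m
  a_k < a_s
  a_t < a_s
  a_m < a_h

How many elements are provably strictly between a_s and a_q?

The relations place a_q below a_s. An element lies strictly between them when it is forced above a_q and also forced below a_s.
Above a_q: {a_g, a_c, a_n, a_h}. Below a_s: {a_t, a_m, a_g, a_k}.
Intersection: {a_g} — 1.

1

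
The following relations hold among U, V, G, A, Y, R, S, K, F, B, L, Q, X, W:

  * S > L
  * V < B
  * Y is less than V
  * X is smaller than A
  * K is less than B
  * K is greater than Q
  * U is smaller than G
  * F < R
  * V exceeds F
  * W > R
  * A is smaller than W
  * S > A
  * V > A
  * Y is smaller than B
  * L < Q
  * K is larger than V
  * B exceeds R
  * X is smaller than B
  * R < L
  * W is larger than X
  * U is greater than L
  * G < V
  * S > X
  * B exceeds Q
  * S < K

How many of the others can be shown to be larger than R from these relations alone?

9

Directly above R: L, B, W.
One step further: U, Q, S (6 so far).
One step further: G, K (8 so far).
One step further: V (9 so far).
Nothing else is reachable above R; 9 in all.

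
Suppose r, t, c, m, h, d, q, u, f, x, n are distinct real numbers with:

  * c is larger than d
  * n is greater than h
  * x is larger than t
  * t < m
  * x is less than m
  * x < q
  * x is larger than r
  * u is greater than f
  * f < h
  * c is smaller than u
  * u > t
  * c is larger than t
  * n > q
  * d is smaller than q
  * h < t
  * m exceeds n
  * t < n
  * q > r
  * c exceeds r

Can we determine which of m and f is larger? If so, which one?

m

f < h and h < t give f < t.
With t < x: f < h < t < x.
With x < q: f < h < t < x < q.
With q < n: f < h < t < x < q < n.
With n < m: f < h < t < x < q < n < m.
So m is larger.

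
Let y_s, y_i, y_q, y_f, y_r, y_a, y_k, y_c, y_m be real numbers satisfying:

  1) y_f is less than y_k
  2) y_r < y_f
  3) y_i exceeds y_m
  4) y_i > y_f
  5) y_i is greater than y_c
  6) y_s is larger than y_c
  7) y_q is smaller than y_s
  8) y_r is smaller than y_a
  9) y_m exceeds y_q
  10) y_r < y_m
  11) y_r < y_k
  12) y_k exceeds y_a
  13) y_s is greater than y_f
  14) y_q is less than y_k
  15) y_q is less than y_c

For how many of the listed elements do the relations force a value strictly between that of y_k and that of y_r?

2

The relations place y_r below y_k. An element lies strictly between them when it is forced above y_r and also forced below y_k.
Above y_r: {y_f, y_m, y_a, y_i, y_s}. Below y_k: {y_q, y_f, y_a}.
Intersection: {y_f, y_a} — 2.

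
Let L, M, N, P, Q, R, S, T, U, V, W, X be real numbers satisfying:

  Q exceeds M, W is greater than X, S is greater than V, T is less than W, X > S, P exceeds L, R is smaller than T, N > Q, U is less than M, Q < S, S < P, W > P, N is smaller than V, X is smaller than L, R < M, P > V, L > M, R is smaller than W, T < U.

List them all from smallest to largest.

The consecutive links are each given: R < T; T < U; U < M; M < Q; Q < N; N < V; V < S; S < X; X < L; L < P; P < W.

R < T < U < M < Q < N < V < S < X < L < P < W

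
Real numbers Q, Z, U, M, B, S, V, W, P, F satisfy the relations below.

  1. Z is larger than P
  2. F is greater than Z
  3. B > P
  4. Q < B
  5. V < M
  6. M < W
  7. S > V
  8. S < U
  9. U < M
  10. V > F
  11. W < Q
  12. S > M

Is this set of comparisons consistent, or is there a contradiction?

We have M < S stated directly, yet also S < U < M by chaining the others — so S < M. Contradiction.

inconsistent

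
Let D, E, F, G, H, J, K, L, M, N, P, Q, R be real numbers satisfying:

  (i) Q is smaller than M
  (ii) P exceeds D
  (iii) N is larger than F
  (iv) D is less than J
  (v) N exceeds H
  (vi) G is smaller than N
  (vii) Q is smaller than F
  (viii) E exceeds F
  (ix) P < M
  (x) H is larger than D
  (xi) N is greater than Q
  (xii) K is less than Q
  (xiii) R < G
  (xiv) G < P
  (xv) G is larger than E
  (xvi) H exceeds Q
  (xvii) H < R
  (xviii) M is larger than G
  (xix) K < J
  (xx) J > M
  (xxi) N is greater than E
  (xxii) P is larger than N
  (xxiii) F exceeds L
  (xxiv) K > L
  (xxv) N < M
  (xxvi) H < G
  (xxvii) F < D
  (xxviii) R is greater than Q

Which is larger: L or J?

J

The relevant relations are L < K; K < Q; Q < F; F < D; D < H; H < R; R < G; G < P; P < M; M < J.
Together: L < K < Q < F < D < H < R < G < P < M < J.
So L < J; J is the larger of the two.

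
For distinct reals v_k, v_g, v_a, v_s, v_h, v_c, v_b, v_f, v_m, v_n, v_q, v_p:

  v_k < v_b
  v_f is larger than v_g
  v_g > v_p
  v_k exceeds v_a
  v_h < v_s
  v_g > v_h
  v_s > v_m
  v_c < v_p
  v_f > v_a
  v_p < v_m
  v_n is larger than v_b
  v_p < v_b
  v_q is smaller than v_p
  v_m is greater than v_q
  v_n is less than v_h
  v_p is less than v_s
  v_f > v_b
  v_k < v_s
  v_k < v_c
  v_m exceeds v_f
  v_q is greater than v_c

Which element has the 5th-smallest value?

v_p

Chaining the given pairs: v_a < v_k < v_c < v_q < v_p < v_b < v_n < v_h < v_g < v_f < v_m < v_s.
Counting 5 from the smallest end gives v_p.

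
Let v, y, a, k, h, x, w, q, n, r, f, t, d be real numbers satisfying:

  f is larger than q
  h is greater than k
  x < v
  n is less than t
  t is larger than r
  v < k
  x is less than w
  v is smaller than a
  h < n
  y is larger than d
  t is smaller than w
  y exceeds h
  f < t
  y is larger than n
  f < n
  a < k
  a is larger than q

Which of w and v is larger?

v < a < k < h < n < t < w, by transitivity through a, k, h, n, t.
So v < w; w is the larger of the two.

w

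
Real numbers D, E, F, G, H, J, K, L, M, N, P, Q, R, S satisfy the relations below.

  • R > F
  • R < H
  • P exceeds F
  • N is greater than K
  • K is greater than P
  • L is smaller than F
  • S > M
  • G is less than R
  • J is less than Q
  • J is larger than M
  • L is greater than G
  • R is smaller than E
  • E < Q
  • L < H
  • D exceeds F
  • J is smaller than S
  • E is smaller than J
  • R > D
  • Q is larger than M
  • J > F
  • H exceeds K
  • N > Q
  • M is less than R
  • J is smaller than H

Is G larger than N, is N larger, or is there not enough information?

N

The relevant relations are G < L; L < F; F < D; D < R; R < E; E < J; J < Q; Q < N.
Together: G < L < F < D < R < E < J < Q < N.
So N is larger.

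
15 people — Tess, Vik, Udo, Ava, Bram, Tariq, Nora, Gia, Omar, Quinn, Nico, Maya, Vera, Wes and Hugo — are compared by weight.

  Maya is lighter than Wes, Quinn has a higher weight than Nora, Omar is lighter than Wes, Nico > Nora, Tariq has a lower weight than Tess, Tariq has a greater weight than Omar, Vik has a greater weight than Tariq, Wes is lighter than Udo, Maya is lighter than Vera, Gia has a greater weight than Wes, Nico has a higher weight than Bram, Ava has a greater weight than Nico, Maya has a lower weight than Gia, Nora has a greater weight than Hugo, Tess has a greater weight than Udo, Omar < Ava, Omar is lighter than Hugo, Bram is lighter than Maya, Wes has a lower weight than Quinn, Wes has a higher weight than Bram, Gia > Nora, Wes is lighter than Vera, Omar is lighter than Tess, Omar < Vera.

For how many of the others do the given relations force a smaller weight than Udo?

4

From Udo the given relations immediately reach Wes.
From those, Omar, Bram, Maya — 4 in total.
No other element is forced below Udo by the given relations, so the count is 4.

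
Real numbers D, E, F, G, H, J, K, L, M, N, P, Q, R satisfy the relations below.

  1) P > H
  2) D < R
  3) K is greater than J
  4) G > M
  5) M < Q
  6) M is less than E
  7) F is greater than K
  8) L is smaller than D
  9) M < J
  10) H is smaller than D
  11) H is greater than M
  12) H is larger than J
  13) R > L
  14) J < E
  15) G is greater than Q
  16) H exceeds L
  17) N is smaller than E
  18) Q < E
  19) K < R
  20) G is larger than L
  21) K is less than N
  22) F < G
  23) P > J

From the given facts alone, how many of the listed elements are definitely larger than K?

5

Directly above K: F, N, R.
One step further: E, G (5 so far).
Nothing else is reachable above K; 5 in all.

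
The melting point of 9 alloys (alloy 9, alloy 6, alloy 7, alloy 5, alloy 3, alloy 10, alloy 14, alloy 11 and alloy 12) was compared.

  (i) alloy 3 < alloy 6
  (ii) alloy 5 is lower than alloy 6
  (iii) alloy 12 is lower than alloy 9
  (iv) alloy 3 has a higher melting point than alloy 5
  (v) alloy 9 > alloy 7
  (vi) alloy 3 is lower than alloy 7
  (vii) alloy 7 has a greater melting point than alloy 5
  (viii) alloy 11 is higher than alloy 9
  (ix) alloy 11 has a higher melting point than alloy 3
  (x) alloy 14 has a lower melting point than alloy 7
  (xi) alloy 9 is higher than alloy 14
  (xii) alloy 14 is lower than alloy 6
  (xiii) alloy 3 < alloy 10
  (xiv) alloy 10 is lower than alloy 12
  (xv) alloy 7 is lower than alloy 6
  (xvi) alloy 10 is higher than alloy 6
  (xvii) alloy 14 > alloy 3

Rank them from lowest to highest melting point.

alloy 5 < alloy 3 < alloy 14 < alloy 7 < alloy 6 < alloy 10 < alloy 12 < alloy 9 < alloy 11

Each adjacent pair is fixed by a given relation: alloy 5 < alloy 3; alloy 3 < alloy 14; alloy 14 < alloy 7; alloy 7 < alloy 6; alloy 6 < alloy 10; alloy 10 < alloy 12; alloy 12 < alloy 9; alloy 9 < alloy 11. Chaining them end to end gives the full order.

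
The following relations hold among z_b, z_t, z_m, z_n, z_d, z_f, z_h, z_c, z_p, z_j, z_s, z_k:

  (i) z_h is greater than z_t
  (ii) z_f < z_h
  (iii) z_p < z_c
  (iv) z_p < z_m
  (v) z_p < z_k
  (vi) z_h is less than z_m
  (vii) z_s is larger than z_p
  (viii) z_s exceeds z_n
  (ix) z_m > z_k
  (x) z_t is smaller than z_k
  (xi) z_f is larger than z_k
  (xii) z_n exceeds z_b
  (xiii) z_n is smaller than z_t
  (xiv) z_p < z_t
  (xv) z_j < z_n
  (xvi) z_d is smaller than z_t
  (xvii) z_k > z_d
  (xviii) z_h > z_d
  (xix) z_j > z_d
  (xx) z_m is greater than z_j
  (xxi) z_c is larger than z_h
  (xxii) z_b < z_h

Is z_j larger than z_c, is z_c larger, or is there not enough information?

z_c

z_j < z_n and z_n < z_t give z_j < z_t.
Then z_t < z_k extends the chain to z_k.
With z_k < z_f: z_j < z_n < z_t < z_k < z_f.
Then z_f < z_h extends the chain to z_h.
With z_h < z_c: z_j < z_n < z_t < z_k < z_f < z_h < z_c.
So z_c is larger.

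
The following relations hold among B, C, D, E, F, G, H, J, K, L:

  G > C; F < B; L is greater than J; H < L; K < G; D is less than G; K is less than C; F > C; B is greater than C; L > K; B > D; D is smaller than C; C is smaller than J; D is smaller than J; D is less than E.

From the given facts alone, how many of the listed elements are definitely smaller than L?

5

The elements the relations force below L are K, D, C, H, J — no chain reaches any other.
That is 5.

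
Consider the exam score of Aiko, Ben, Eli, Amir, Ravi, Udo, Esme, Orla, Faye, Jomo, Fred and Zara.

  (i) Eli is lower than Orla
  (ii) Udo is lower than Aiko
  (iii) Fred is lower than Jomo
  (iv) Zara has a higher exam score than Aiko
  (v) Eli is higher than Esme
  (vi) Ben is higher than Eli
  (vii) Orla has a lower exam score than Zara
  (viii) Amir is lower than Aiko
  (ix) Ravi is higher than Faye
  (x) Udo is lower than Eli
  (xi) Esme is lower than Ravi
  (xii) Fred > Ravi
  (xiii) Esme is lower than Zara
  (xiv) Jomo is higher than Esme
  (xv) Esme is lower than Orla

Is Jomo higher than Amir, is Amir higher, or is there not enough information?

undetermined

Following every chain through Amir: above Amir we get Aiko, Zara.
Jomo is not reached, and no chain runs the other way from Jomo to Amir.
So the given relations leave the order of Amir and Jomo undetermined.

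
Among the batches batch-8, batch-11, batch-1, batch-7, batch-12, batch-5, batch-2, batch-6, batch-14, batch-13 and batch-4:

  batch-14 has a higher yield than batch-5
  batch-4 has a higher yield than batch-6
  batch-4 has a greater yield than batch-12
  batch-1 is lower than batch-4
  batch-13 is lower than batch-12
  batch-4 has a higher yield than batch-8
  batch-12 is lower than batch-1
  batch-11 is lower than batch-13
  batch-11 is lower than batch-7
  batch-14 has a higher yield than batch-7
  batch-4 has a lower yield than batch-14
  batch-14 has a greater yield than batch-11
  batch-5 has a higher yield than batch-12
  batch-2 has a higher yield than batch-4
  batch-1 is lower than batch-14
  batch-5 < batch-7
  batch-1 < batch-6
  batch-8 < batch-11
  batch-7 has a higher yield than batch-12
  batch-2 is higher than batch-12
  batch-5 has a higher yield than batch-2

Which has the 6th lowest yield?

Piecing the relations together gives one ordering: batch-8 < batch-11 < batch-13 < batch-12 < batch-1 < batch-6 < batch-4 < batch-2 < batch-5 < batch-7 < batch-14.
Counting 6 from the smallest end gives batch-6.

batch-6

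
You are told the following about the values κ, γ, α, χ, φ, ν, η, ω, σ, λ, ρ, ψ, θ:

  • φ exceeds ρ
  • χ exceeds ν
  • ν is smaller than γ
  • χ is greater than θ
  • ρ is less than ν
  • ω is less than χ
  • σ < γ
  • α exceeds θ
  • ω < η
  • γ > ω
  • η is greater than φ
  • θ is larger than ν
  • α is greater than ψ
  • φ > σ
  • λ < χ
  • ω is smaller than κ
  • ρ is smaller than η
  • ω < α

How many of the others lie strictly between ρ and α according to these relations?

2

Chaining upward from ρ reaches: ν, φ, θ, η, γ, χ.
Chaining downward from α reaches: ω, ν, ψ, θ.
Strictly between ρ and α are those in both lists: ν, θ — 2 elements.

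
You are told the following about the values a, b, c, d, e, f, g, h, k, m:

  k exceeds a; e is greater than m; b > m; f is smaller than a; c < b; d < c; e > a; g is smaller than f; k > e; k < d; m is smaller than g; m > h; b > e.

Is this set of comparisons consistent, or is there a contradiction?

consistent

The single ordering h < m < g < f < a < e < k < d < c < b satisfies every listed relation, so no contradiction arises.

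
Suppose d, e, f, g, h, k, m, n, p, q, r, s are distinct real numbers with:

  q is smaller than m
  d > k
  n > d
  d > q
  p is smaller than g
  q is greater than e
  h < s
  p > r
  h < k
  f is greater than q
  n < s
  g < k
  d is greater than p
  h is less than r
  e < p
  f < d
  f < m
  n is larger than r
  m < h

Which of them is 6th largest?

p

Piecing the relations together gives one ordering: e < q < f < m < h < r < p < g < k < d < n < s.
Counting 6 from the largest end gives p.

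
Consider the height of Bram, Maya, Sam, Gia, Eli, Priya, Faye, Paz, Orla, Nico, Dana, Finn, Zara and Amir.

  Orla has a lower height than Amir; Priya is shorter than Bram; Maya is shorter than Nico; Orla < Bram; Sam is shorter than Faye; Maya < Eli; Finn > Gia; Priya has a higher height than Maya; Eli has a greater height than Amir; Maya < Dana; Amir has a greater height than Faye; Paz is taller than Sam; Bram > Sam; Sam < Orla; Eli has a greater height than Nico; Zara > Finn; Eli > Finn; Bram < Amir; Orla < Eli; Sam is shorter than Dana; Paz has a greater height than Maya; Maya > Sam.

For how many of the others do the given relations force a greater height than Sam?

10

The elements the relations force above Sam are Maya, Paz, Priya, Dana, Faye, Orla, Nico, Bram, Amir, Eli — no chain reaches any other.
That is 10.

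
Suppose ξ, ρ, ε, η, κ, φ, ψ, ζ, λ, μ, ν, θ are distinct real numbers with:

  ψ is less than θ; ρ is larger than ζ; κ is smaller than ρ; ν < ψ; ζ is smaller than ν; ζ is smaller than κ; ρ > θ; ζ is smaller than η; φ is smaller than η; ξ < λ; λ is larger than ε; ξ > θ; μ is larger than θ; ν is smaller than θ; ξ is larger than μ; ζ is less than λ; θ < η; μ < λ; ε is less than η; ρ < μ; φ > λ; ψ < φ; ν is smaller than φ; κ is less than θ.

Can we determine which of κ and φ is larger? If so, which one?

φ

κ < θ and θ < ρ give κ < ρ.
With ρ < μ: κ < θ < ρ < μ.
Then μ < ξ extends the chain to ξ.
Then ξ < λ extends the chain to λ.
With λ < φ: κ < θ < ρ < μ < ξ < λ < φ.
So φ is larger.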